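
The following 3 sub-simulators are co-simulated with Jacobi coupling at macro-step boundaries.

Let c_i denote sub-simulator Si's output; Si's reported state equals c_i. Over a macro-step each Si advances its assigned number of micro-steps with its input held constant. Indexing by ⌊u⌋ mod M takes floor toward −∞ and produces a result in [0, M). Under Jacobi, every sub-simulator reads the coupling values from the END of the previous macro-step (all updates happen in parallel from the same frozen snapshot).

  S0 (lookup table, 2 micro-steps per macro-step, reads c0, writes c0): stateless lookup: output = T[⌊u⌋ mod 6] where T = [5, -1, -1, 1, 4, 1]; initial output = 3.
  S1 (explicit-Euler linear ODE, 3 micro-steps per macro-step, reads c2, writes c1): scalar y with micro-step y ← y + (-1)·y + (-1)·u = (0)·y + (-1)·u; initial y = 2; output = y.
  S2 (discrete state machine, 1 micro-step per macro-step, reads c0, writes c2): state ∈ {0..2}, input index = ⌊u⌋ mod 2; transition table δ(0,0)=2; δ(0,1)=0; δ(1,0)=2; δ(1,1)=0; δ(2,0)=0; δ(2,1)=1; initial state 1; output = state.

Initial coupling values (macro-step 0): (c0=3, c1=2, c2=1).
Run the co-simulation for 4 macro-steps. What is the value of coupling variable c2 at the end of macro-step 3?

macro 1: S0 reads c0=3 → after 2×micro: 1; S1 reads c2=1 → after 3×micro: -1; S2 reads c0=3 → after 1×micro: 0 ⇒ (c0=1, c1=-1, c2=0)
macro 2: S0 reads c0=1 → after 2×micro: -1; S1 reads c2=0 → after 3×micro: 0; S2 reads c0=1 → after 1×micro: 0 ⇒ (c0=-1, c1=0, c2=0)
macro 3: S0 reads c0=-1 → after 2×micro: 1; S1 reads c2=0 → after 3×micro: 0; S2 reads c0=-1 → after 1×micro: 0 ⇒ (c0=1, c1=0, c2=0)
macro 4: S0 reads c0=1 → after 2×micro: -1; S1 reads c2=0 → after 3×micro: 0; S2 reads c0=1 → after 1×micro: 0 ⇒ (c0=-1, c1=0, c2=0)

c2 at macro-step 3 = 0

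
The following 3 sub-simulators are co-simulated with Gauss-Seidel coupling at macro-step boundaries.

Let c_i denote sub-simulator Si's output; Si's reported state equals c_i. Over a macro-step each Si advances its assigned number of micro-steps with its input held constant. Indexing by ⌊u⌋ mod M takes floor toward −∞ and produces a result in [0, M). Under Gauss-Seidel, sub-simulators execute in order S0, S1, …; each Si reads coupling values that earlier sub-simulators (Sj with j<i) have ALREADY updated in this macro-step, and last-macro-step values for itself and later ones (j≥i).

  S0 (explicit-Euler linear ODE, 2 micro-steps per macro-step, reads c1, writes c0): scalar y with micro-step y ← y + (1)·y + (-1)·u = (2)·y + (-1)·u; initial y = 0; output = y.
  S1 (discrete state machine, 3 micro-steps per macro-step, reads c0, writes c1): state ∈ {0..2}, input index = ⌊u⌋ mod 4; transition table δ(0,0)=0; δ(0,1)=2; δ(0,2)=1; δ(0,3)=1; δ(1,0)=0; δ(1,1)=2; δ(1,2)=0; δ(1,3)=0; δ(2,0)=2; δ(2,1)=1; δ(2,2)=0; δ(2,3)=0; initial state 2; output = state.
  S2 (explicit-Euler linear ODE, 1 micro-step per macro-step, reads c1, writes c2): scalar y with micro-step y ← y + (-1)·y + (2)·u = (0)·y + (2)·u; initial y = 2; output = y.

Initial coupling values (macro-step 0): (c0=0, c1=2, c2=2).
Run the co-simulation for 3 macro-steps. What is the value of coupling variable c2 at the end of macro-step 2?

c2 at macro-step 2 = 0

macro 1: S0 reads c1=2 → after 2×micro: -6; S1 reads c0=-6 → after 3×micro: 0; S2 reads c1=0 → after 1×micro: 0 ⇒ (c0=-6, c1=0, c2=0)
macro 2: S0 reads c1=0 → after 2×micro: -24; S1 reads c0=-24 → after 3×micro: 0; S2 reads c1=0 → after 1×micro: 0 ⇒ (c0=-24, c1=0, c2=0)
macro 3: S0 reads c1=0 → after 2×micro: -96; S1 reads c0=-96 → after 3×micro: 0; S2 reads c1=0 → after 1×micro: 0 ⇒ (c0=-96, c1=0, c2=0)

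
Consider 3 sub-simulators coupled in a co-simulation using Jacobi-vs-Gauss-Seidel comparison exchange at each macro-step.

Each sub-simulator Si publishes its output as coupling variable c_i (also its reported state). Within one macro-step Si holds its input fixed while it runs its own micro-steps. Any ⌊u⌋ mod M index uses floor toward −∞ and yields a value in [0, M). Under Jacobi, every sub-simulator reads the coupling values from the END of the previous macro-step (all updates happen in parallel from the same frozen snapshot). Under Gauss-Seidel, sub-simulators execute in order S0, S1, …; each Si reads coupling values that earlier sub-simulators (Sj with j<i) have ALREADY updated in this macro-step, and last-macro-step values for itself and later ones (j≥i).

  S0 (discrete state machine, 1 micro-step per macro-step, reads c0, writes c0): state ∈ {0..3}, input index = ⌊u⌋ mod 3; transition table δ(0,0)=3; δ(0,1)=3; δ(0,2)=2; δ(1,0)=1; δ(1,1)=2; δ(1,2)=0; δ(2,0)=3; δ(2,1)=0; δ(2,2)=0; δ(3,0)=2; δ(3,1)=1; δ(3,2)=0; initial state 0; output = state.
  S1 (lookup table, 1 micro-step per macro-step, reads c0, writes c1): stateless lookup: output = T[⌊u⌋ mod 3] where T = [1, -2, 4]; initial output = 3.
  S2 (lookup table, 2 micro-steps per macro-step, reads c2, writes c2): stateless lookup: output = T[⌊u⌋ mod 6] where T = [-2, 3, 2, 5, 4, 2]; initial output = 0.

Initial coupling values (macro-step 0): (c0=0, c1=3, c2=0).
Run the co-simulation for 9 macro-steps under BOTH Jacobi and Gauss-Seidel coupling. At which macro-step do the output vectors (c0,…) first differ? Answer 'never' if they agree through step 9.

first divergence at macro-step: 2

[Jacobi] macro 1: S0 reads c0=0 → after 1×micro: 3; S1 reads c0=0 → after 1×micro: 1; S2 reads c2=0 → after 2×micro: -2 ⇒ (c0=3, c1=1, c2=-2)
[Jacobi] macro 2: S0 reads c0=3 → after 1×micro: 2; S1 reads c0=3 → after 1×micro: 1; S2 reads c2=-2 → after 2×micro: 4 ⇒ (c0=2, c1=1, c2=4)
[Jacobi] macro 3: S0 reads c0=2 → after 1×micro: 0; S1 reads c0=2 → after 1×micro: 4; S2 reads c2=4 → after 2×micro: 4 ⇒ (c0=0, c1=4, c2=4)
[Jacobi] macro 4: S0 reads c0=0 → after 1×micro: 3; S1 reads c0=0 → after 1×micro: 1; S2 reads c2=4 → after 2×micro: 4 ⇒ (c0=3, c1=1, c2=4)
[Jacobi] macro 5: S0 reads c0=3 → after 1×micro: 2; S1 reads c0=3 → after 1×micro: 1; S2 reads c2=4 → after 2×micro: 4 ⇒ (c0=2, c1=1, c2=4)
[Jacobi] macro 6: S0 reads c0=2 → after 1×micro: 0; S1 reads c0=2 → after 1×micro: 4; S2 reads c2=4 → after 2×micro: 4 ⇒ (c0=0, c1=4, c2=4)
[Jacobi] macro 7: S0 reads c0=0 → after 1×micro: 3; S1 reads c0=0 → after 1×micro: 1; S2 reads c2=4 → after 2×micro: 4 ⇒ (c0=3, c1=1, c2=4)
[Jacobi] macro 8: S0 reads c0=3 → after 1×micro: 2; S1 reads c0=3 → after 1×micro: 1; S2 reads c2=4 → after 2×micro: 4 ⇒ (c0=2, c1=1, c2=4)
[Jacobi] macro 9: S0 reads c0=2 → after 1×micro: 0; S1 reads c0=2 → after 1×micro: 4; S2 reads c2=4 → after 2×micro: 4 ⇒ (c0=0, c1=4, c2=4)
[Gauss-Seidel] macro 1: S0 reads c0=0 → after 1×micro: 3; S1 reads c0=3 → after 1×micro: 1; S2 reads c2=0 → after 2×micro: -2 ⇒ (c0=3, c1=1, c2=-2)
[Gauss-Seidel] macro 2: S0 reads c0=3 → after 1×micro: 2; S1 reads c0=2 → after 1×micro: 4; S2 reads c2=-2 → after 2×micro: 4 ⇒ (c0=2, c1=4, c2=4)
[Gauss-Seidel] macro 3: S0 reads c0=2 → after 1×micro: 0; S1 reads c0=0 → after 1×micro: 1; S2 reads c2=4 → after 2×micro: 4 ⇒ (c0=0, c1=1, c2=4)
[Gauss-Seidel] macro 4: S0 reads c0=0 → after 1×micro: 3; S1 reads c0=3 → after 1×micro: 1; S2 reads c2=4 → after 2×micro: 4 ⇒ (c0=3, c1=1, c2=4)
[Gauss-Seidel] macro 5: S0 reads c0=3 → after 1×micro: 2; S1 reads c0=2 → after 1×micro: 4; S2 reads c2=4 → after 2×micro: 4 ⇒ (c0=2, c1=4, c2=4)
[Gauss-Seidel] macro 6: S0 reads c0=2 → after 1×micro: 0; S1 reads c0=0 → after 1×micro: 1; S2 reads c2=4 → after 2×micro: 4 ⇒ (c0=0, c1=1, c2=4)
[Gauss-Seidel] macro 7: S0 reads c0=0 → after 1×micro: 3; S1 reads c0=3 → after 1×micro: 1; S2 reads c2=4 → after 2×micro: 4 ⇒ (c0=3, c1=1, c2=4)
[Gauss-Seidel] macro 8: S0 reads c0=3 → after 1×micro: 2; S1 reads c0=2 → after 1×micro: 4; S2 reads c2=4 → after 2×micro: 4 ⇒ (c0=2, c1=4, c2=4)
[Gauss-Seidel] macro 9: S0 reads c0=2 → after 1×micro: 0; S1 reads c0=0 → after 1×micro: 1; S2 reads c2=4 → after 2×micro: 4 ⇒ (c0=0, c1=1, c2=4)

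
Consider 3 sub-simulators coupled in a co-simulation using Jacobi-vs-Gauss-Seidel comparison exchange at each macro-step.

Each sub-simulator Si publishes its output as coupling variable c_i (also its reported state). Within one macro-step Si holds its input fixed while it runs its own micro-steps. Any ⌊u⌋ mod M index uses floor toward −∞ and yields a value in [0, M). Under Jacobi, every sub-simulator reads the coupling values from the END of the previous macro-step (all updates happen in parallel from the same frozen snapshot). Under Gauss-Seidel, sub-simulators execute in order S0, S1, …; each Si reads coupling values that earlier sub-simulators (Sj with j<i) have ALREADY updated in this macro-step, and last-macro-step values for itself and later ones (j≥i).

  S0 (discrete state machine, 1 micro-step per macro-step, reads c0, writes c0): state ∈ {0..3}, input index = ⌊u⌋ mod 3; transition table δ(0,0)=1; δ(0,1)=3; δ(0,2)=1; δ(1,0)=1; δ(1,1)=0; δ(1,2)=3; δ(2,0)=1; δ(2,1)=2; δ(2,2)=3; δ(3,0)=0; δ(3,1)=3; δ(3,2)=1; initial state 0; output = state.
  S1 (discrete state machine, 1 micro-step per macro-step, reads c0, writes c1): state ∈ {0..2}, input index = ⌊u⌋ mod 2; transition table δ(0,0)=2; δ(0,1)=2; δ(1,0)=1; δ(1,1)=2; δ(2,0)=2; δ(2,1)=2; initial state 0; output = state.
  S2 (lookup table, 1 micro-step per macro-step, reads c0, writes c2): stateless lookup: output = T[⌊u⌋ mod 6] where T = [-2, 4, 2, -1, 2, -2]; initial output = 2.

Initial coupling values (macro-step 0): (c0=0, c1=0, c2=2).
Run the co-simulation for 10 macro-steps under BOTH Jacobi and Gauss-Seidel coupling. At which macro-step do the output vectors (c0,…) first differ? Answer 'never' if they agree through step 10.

first divergence at macro-step: 1

[Jacobi] macro 1: S0 reads c0=0 → after 1×micro: 1; S1 reads c0=0 → after 1×micro: 2; S2 reads c0=0 → after 1×micro: -2 ⇒ (c0=1, c1=2, c2=-2)
[Jacobi] macro 2: S0 reads c0=1 → after 1×micro: 0; S1 reads c0=1 → after 1×micro: 2; S2 reads c0=1 → after 1×micro: 4 ⇒ (c0=0, c1=2, c2=4)
[Jacobi] macro 3: S0 reads c0=0 → after 1×micro: 1; S1 reads c0=0 → after 1×micro: 2; S2 reads c0=0 → after 1×micro: -2 ⇒ (c0=1, c1=2, c2=-2)
[Jacobi] macro 4: S0 reads c0=1 → after 1×micro: 0; S1 reads c0=1 → after 1×micro: 2; S2 reads c0=1 → after 1×micro: 4 ⇒ (c0=0, c1=2, c2=4)
[Jacobi] macro 5: S0 reads c0=0 → after 1×micro: 1; S1 reads c0=0 → after 1×micro: 2; S2 reads c0=0 → after 1×micro: -2 ⇒ (c0=1, c1=2, c2=-2)
[Jacobi] macro 6: S0 reads c0=1 → after 1×micro: 0; S1 reads c0=1 → after 1×micro: 2; S2 reads c0=1 → after 1×micro: 4 ⇒ (c0=0, c1=2, c2=4)
[Jacobi] macro 7: S0 reads c0=0 → after 1×micro: 1; S1 reads c0=0 → after 1×micro: 2; S2 reads c0=0 → after 1×micro: -2 ⇒ (c0=1, c1=2, c2=-2)
[Jacobi] macro 8: S0 reads c0=1 → after 1×micro: 0; S1 reads c0=1 → after 1×micro: 2; S2 reads c0=1 → after 1×micro: 4 ⇒ (c0=0, c1=2, c2=4)
[Jacobi] macro 9: S0 reads c0=0 → after 1×micro: 1; S1 reads c0=0 → after 1×micro: 2; S2 reads c0=0 → after 1×micro: -2 ⇒ (c0=1, c1=2, c2=-2)
[Jacobi] macro 10: S0 reads c0=1 → after 1×micro: 0; S1 reads c0=1 → after 1×micro: 2; S2 reads c0=1 → after 1×micro: 4 ⇒ (c0=0, c1=2, c2=4)
[Gauss-Seidel] macro 1: S0 reads c0=0 → after 1×micro: 1; S1 reads c0=1 → after 1×micro: 2; S2 reads c0=1 → after 1×micro: 4 ⇒ (c0=1, c1=2, c2=4)
[Gauss-Seidel] macro 2: S0 reads c0=1 → after 1×micro: 0; S1 reads c0=0 → after 1×micro: 2; S2 reads c0=0 → after 1×micro: -2 ⇒ (c0=0, c1=2, c2=-2)
[Gauss-Seidel] macro 3: S0 reads c0=0 → after 1×micro: 1; S1 reads c0=1 → after 1×micro: 2; S2 reads c0=1 → after 1×micro: 4 ⇒ (c0=1, c1=2, c2=4)
[Gauss-Seidel] macro 4: S0 reads c0=1 → after 1×micro: 0; S1 reads c0=0 → after 1×micro: 2; S2 reads c0=0 → after 1×micro: -2 ⇒ (c0=0, c1=2, c2=-2)
[Gauss-Seidel] macro 5: S0 reads c0=0 → after 1×micro: 1; S1 reads c0=1 → after 1×micro: 2; S2 reads c0=1 → after 1×micro: 4 ⇒ (c0=1, c1=2, c2=4)
[Gauss-Seidel] macro 6: S0 reads c0=1 → after 1×micro: 0; S1 reads c0=0 → after 1×micro: 2; S2 reads c0=0 → after 1×micro: -2 ⇒ (c0=0, c1=2, c2=-2)
[Gauss-Seidel] macro 7: S0 reads c0=0 → after 1×micro: 1; S1 reads c0=1 → after 1×micro: 2; S2 reads c0=1 → after 1×micro: 4 ⇒ (c0=1, c1=2, c2=4)
[Gauss-Seidel] macro 8: S0 reads c0=1 → after 1×micro: 0; S1 reads c0=0 → after 1×micro: 2; S2 reads c0=0 → after 1×micro: -2 ⇒ (c0=0, c1=2, c2=-2)
[Gauss-Seidel] macro 9: S0 reads c0=0 → after 1×micro: 1; S1 reads c0=1 → after 1×micro: 2; S2 reads c0=1 → after 1×micro: 4 ⇒ (c0=1, c1=2, c2=4)
[Gauss-Seidel] macro 10: S0 reads c0=1 → after 1×micro: 0; S1 reads c0=0 → after 1×micro: 2; S2 reads c0=0 → after 1×micro: -2 ⇒ (c0=0, c1=2, c2=-2)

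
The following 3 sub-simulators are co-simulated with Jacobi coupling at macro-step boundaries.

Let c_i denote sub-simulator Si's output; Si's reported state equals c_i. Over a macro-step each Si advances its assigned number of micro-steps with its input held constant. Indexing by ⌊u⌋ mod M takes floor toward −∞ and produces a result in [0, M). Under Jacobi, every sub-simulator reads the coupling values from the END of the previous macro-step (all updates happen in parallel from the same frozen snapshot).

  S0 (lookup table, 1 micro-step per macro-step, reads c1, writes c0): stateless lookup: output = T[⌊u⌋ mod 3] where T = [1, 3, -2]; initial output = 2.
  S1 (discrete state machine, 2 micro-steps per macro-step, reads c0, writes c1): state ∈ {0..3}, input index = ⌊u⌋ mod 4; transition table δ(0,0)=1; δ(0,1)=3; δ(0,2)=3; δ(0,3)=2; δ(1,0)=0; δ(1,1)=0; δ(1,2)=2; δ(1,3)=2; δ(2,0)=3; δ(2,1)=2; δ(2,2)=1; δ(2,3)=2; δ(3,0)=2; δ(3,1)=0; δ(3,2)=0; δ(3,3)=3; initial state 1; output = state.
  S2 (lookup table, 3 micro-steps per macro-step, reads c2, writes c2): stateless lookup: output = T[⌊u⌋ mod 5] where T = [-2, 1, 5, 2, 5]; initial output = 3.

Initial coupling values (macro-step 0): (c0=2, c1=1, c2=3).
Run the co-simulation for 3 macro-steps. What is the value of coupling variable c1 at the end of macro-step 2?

c1 at macro-step 2 = 2

macro 1: S0 reads c1=1 → after 1×micro: 3; S1 reads c0=2 → after 2×micro: 1; S2 reads c2=3 → after 3×micro: 2 ⇒ (c0=3, c1=1, c2=2)
macro 2: S0 reads c1=1 → after 1×micro: 3; S1 reads c0=3 → after 2×micro: 2; S2 reads c2=2 → after 3×micro: 5 ⇒ (c0=3, c1=2, c2=5)
macro 3: S0 reads c1=2 → after 1×micro: -2; S1 reads c0=3 → after 2×micro: 2; S2 reads c2=5 → after 3×micro: -2 ⇒ (c0=-2, c1=2, c2=-2)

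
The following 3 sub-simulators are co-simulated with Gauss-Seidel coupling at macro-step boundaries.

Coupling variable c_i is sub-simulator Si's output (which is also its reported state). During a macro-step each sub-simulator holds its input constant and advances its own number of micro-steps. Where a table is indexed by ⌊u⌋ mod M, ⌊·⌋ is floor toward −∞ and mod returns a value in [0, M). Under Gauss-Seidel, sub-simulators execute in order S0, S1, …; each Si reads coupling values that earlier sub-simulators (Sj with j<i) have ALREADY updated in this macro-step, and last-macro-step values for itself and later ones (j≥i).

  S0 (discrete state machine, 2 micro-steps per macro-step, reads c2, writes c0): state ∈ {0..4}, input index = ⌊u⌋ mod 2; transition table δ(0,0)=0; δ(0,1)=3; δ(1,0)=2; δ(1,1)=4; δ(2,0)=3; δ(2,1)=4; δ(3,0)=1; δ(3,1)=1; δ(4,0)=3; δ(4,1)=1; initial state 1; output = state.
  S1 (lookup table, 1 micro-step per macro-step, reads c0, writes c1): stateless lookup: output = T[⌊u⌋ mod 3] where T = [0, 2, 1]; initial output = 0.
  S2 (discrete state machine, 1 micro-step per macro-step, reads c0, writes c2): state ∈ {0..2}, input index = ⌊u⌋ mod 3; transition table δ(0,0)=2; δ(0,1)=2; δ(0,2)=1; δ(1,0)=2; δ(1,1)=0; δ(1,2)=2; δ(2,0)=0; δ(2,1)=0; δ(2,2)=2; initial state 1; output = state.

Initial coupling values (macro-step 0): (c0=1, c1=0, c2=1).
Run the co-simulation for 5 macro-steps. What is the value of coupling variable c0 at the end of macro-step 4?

c0 at macro-step 4 = 1

macro 1: S0 reads c2=1 → after 2×micro: 1; S1 reads c0=1 → after 1×micro: 2; S2 reads c0=1 → after 1×micro: 0 ⇒ (c0=1, c1=2, c2=0)
macro 2: S0 reads c2=0 → after 2×micro: 3; S1 reads c0=3 → after 1×micro: 0; S2 reads c0=3 → after 1×micro: 2 ⇒ (c0=3, c1=0, c2=2)
macro 3: S0 reads c2=2 → after 2×micro: 2; S1 reads c0=2 → after 1×micro: 1; S2 reads c0=2 → after 1×micro: 2 ⇒ (c0=2, c1=1, c2=2)
macro 4: S0 reads c2=2 → after 2×micro: 1; S1 reads c0=1 → after 1×micro: 2; S2 reads c0=1 → after 1×micro: 0 ⇒ (c0=1, c1=2, c2=0)
macro 5: S0 reads c2=0 → after 2×micro: 3; S1 reads c0=3 → after 1×micro: 0; S2 reads c0=3 → after 1×micro: 2 ⇒ (c0=3, c1=0, c2=2)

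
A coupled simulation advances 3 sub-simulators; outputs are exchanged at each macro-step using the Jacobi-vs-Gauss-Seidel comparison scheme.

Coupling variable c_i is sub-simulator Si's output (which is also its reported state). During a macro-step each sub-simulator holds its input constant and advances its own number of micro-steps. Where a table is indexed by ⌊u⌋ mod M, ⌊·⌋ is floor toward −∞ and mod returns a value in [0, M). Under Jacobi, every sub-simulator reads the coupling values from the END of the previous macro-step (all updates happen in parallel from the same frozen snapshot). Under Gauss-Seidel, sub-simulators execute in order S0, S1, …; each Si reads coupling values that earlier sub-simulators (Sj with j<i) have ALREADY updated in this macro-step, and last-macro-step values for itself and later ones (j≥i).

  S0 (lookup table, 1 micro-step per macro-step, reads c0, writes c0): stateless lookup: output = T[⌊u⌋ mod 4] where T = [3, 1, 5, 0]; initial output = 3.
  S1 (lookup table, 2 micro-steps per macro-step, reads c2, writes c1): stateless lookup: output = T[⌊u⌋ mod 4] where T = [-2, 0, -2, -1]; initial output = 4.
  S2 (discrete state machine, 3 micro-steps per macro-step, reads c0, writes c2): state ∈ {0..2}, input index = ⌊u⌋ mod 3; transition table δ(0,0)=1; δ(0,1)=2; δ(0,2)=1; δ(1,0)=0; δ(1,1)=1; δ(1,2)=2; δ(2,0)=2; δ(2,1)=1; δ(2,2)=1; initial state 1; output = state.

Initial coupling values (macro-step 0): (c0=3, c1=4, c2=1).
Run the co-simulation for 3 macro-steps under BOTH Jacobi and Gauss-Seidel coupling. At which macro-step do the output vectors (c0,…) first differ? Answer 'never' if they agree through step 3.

first divergence at macro-step: never

[Jacobi] macro 1: S0 reads c0=3 → after 1×micro: 0; S1 reads c2=1 → after 2×micro: 0; S2 reads c0=3 → after 3×micro: 0 ⇒ (c0=0, c1=0, c2=0)
[Jacobi] macro 2: S0 reads c0=0 → after 1×micro: 3; S1 reads c2=0 → after 2×micro: -2; S2 reads c0=0 → after 3×micro: 1 ⇒ (c0=3, c1=-2, c2=1)
[Jacobi] macro 3: S0 reads c0=3 → after 1×micro: 0; S1 reads c2=1 → after 2×micro: 0; S2 reads c0=3 → after 3×micro: 0 ⇒ (c0=0, c1=0, c2=0)
[Gauss-Seidel] macro 1: S0 reads c0=3 → after 1×micro: 0; S1 reads c2=1 → after 2×micro: 0; S2 reads c0=0 → after 3×micro: 0 ⇒ (c0=0, c1=0, c2=0)
[Gauss-Seidel] macro 2: S0 reads c0=0 → after 1×micro: 3; S1 reads c2=0 → after 2×micro: -2; S2 reads c0=3 → after 3×micro: 1 ⇒ (c0=3, c1=-2, c2=1)
[Gauss-Seidel] macro 3: S0 reads c0=3 → after 1×micro: 0; S1 reads c2=1 → after 2×micro: 0; S2 reads c0=0 → after 3×micro: 0 ⇒ (c0=0, c1=0, c2=0)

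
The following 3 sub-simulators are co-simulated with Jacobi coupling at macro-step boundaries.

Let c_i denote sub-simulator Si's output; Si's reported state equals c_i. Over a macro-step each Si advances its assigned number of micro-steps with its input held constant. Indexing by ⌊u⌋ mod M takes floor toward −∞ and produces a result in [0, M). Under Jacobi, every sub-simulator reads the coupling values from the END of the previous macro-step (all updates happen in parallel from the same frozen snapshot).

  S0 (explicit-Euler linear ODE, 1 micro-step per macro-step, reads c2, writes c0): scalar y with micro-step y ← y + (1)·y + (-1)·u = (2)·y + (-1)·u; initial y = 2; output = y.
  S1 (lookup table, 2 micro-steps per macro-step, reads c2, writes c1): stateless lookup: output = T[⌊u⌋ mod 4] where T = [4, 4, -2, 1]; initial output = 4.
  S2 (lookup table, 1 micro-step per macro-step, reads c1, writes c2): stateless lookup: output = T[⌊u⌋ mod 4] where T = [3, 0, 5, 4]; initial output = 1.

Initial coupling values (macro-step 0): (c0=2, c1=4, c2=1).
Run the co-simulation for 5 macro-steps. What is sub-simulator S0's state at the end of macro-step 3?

S0 state at macro-step 3 = 3

macro 1: S0 reads c2=1 → after 1×micro: 3; S1 reads c2=1 → after 2×micro: 4; S2 reads c1=4 → after 1×micro: 3 ⇒ (c0=3, c1=4, c2=3)
macro 2: S0 reads c2=3 → after 1×micro: 3; S1 reads c2=3 → after 2×micro: 1; S2 reads c1=4 → after 1×micro: 3 ⇒ (c0=3, c1=1, c2=3)
macro 3: S0 reads c2=3 → after 1×micro: 3; S1 reads c2=3 → after 2×micro: 1; S2 reads c1=1 → after 1×micro: 0 ⇒ (c0=3, c1=1, c2=0)
macro 4: S0 reads c2=0 → after 1×micro: 6; S1 reads c2=0 → after 2×micro: 4; S2 reads c1=1 → after 1×micro: 0 ⇒ (c0=6, c1=4, c2=0)
macro 5: S0 reads c2=0 → after 1×micro: 12; S1 reads c2=0 → after 2×micro: 4; S2 reads c1=4 → after 1×micro: 3 ⇒ (c0=12, c1=4, c2=3)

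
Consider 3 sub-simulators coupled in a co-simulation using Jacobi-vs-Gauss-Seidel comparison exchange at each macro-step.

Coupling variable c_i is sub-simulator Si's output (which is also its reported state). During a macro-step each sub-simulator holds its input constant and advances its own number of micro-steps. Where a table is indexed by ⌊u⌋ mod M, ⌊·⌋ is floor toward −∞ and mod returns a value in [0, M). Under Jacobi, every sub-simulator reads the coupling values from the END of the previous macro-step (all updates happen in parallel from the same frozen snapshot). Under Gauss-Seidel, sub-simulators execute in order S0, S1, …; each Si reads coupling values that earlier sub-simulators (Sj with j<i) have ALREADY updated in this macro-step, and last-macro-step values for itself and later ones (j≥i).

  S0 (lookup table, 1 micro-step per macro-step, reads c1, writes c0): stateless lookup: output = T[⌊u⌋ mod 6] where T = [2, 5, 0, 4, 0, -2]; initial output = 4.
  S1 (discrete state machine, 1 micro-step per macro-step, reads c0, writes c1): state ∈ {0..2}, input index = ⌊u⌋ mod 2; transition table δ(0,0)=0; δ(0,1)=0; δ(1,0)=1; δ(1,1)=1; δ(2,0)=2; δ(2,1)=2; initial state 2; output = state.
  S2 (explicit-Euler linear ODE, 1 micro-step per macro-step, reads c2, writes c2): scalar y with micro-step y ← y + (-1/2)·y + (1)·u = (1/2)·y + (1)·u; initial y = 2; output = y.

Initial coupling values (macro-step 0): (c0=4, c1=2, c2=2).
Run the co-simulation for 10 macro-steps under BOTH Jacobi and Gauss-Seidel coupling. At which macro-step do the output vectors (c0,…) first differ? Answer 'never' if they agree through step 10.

[Jacobi] macro 1: S0 reads c1=2 → after 1×micro: 0; S1 reads c0=4 → after 1×micro: 2; S2 reads c2=2 → after 1×micro: 3 ⇒ (c0=0, c1=2, c2=3)
[Jacobi] macro 2: S0 reads c1=2 → after 1×micro: 0; S1 reads c0=0 → after 1×micro: 2; S2 reads c2=3 → after 1×micro: 9/2 ⇒ (c0=0, c1=2, c2=9/2)
[Jacobi] macro 3: S0 reads c1=2 → after 1×micro: 0; S1 reads c0=0 → after 1×micro: 2; S2 reads c2=9/2 → after 1×micro: 27/4 ⇒ (c0=0, c1=2, c2=27/4)
[Jacobi] macro 4: S0 reads c1=2 → after 1×micro: 0; S1 reads c0=0 → after 1×micro: 2; S2 reads c2=27/4 → after 1×micro: 81/8 ⇒ (c0=0, c1=2, c2=81/8)
[Jacobi] macro 5: S0 reads c1=2 → after 1×micro: 0; S1 reads c0=0 → after 1×micro: 2; S2 reads c2=81/8 → after 1×micro: 243/16 ⇒ (c0=0, c1=2, c2=243/16)
[Jacobi] macro 6: S0 reads c1=2 → after 1×micro: 0; S1 reads c0=0 → after 1×micro: 2; S2 reads c2=243/16 → after 1×micro: 729/32 ⇒ (c0=0, c1=2, c2=729/32)
[Jacobi] macro 7: S0 reads c1=2 → after 1×micro: 0; S1 reads c0=0 → after 1×micro: 2; S2 reads c2=729/32 → after 1×micro: 2187/64 ⇒ (c0=0, c1=2, c2=2187/64)
[Jacobi] macro 8: S0 reads c1=2 → after 1×micro: 0; S1 reads c0=0 → after 1×micro: 2; S2 reads c2=2187/64 → after 1×micro: 6561/128 ⇒ (c0=0, c1=2, c2=6561/128)
[Jacobi] macro 9: S0 reads c1=2 → after 1×micro: 0; S1 reads c0=0 → after 1×micro: 2; S2 reads c2=6561/128 → after 1×micro: 19683/256 ⇒ (c0=0, c1=2, c2=19683/256)
[Jacobi] macro 10: S0 reads c1=2 → after 1×micro: 0; S1 reads c0=0 → after 1×micro: 2; S2 reads c2=19683/256 → after 1×micro: 59049/512 ⇒ (c0=0, c1=2, c2=59049/512)
[Gauss-Seidel] macro 1: S0 reads c1=2 → after 1×micro: 0; S1 reads c0=0 → after 1×micro: 2; S2 reads c2=2 → after 1×micro: 3 ⇒ (c0=0, c1=2, c2=3)
[Gauss-Seidel] macro 2: S0 reads c1=2 → after 1×micro: 0; S1 reads c0=0 → after 1×micro: 2; S2 reads c2=3 → after 1×micro: 9/2 ⇒ (c0=0, c1=2, c2=9/2)
[Gauss-Seidel] macro 3: S0 reads c1=2 → after 1×micro: 0; S1 reads c0=0 → after 1×micro: 2; S2 reads c2=9/2 → after 1×micro: 27/4 ⇒ (c0=0, c1=2, c2=27/4)
[Gauss-Seidel] macro 4: S0 reads c1=2 → after 1×micro: 0; S1 reads c0=0 → after 1×micro: 2; S2 reads c2=27/4 → after 1×micro: 81/8 ⇒ (c0=0, c1=2, c2=81/8)
[Gauss-Seidel] macro 5: S0 reads c1=2 → after 1×micro: 0; S1 reads c0=0 → after 1×micro: 2; S2 reads c2=81/8 → after 1×micro: 243/16 ⇒ (c0=0, c1=2, c2=243/16)
[Gauss-Seidel] macro 6: S0 reads c1=2 → after 1×micro: 0; S1 reads c0=0 → after 1×micro: 2; S2 reads c2=243/16 → after 1×micro: 729/32 ⇒ (c0=0, c1=2, c2=729/32)
[Gauss-Seidel] macro 7: S0 reads c1=2 → after 1×micro: 0; S1 reads c0=0 → after 1×micro: 2; S2 reads c2=729/32 → after 1×micro: 2187/64 ⇒ (c0=0, c1=2, c2=2187/64)
[Gauss-Seidel] macro 8: S0 reads c1=2 → after 1×micro: 0; S1 reads c0=0 → after 1×micro: 2; S2 reads c2=2187/64 → after 1×micro: 6561/128 ⇒ (c0=0, c1=2, c2=6561/128)
[Gauss-Seidel] macro 9: S0 reads c1=2 → after 1×micro: 0; S1 reads c0=0 → after 1×micro: 2; S2 reads c2=6561/128 → after 1×micro: 19683/256 ⇒ (c0=0, c1=2, c2=19683/256)
[Gauss-Seidel] macro 10: S0 reads c1=2 → after 1×micro: 0; S1 reads c0=0 → after 1×micro: 2; S2 reads c2=19683/256 → after 1×micro: 59049/512 ⇒ (c0=0, c1=2, c2=59049/512)

first divergence at macro-step: never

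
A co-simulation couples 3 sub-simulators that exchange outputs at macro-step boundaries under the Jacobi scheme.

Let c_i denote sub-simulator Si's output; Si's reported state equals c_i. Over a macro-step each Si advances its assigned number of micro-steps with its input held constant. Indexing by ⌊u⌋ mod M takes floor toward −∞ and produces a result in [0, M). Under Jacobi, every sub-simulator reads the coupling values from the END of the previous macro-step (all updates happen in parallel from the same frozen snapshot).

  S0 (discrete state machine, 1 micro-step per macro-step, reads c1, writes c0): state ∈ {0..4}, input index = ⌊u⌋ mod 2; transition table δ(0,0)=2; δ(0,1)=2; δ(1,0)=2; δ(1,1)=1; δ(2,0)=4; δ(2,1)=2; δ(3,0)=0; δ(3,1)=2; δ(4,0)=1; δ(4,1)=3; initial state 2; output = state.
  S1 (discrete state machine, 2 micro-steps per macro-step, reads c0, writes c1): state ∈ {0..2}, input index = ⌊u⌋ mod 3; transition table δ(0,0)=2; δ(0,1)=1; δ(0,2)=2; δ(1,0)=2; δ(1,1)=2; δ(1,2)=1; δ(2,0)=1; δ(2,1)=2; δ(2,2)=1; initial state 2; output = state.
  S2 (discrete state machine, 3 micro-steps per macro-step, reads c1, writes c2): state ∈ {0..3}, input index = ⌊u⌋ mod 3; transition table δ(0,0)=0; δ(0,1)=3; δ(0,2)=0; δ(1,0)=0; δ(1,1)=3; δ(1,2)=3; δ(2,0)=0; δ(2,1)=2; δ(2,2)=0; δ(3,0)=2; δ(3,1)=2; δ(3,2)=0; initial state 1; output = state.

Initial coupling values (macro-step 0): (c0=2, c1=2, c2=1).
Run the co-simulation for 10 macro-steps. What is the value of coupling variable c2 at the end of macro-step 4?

c2 at macro-step 4 = 0

macro 1: S0 reads c1=2 → after 1×micro: 4; S1 reads c0=2 → after 2×micro: 1; S2 reads c1=2 → after 3×micro: 0 ⇒ (c0=4, c1=1, c2=0)
macro 2: S0 reads c1=1 → after 1×micro: 3; S1 reads c0=4 → after 2×micro: 2; S2 reads c1=1 → after 3×micro: 2 ⇒ (c0=3, c1=2, c2=2)
macro 3: S0 reads c1=2 → after 1×micro: 0; S1 reads c0=3 → after 2×micro: 2; S2 reads c1=2 → after 3×micro: 0 ⇒ (c0=0, c1=2, c2=0)
macro 4: S0 reads c1=2 → after 1×micro: 2; S1 reads c0=0 → after 2×micro: 2; S2 reads c1=2 → after 3×micro: 0 ⇒ (c0=2, c1=2, c2=0)
macro 5: S0 reads c1=2 → after 1×micro: 4; S1 reads c0=2 → after 2×micro: 1; S2 reads c1=2 → after 3×micro: 0 ⇒ (c0=4, c1=1, c2=0)
macro 6: S0 reads c1=1 → after 1×micro: 3; S1 reads c0=4 → after 2×micro: 2; S2 reads c1=1 → after 3×micro: 2 ⇒ (c0=3, c1=2, c2=2)
macro 7: S0 reads c1=2 → after 1×micro: 0; S1 reads c0=3 → after 2×micro: 2; S2 reads c1=2 → after 3×micro: 0 ⇒ (c0=0, c1=2, c2=0)
macro 8: S0 reads c1=2 → after 1×micro: 2; S1 reads c0=0 → after 2×micro: 2; S2 reads c1=2 → after 3×micro: 0 ⇒ (c0=2, c1=2, c2=0)
macro 9: S0 reads c1=2 → after 1×micro: 4; S1 reads c0=2 → after 2×micro: 1; S2 reads c1=2 → after 3×micro: 0 ⇒ (c0=4, c1=1, c2=0)
macro 10: S0 reads c1=1 → after 1×micro: 3; S1 reads c0=4 → after 2×micro: 2; S2 reads c1=1 → after 3×micro: 2 ⇒ (c0=3, c1=2, c2=2)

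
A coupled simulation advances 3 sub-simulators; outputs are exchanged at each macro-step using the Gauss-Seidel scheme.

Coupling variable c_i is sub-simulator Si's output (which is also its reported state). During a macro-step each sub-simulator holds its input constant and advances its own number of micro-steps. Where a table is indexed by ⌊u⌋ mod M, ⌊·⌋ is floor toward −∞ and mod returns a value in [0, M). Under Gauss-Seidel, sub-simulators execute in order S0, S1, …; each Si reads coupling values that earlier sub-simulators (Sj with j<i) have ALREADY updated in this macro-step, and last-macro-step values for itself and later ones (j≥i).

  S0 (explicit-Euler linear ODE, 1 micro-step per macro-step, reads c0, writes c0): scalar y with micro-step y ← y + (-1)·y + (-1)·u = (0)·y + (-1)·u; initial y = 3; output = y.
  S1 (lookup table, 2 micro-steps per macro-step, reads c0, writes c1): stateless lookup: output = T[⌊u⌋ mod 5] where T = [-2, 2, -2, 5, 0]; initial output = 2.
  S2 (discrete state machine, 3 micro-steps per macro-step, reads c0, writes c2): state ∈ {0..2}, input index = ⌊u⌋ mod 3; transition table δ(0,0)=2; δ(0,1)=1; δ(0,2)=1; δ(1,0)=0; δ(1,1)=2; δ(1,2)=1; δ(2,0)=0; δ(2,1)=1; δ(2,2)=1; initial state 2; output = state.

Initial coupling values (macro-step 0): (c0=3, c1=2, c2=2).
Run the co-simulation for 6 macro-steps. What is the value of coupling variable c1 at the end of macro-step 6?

c1 at macro-step 6 = 5

macro 1: S0 reads c0=3 → after 1×micro: -3; S1 reads c0=-3 → after 2×micro: -2; S2 reads c0=-3 → after 3×micro: 0 ⇒ (c0=-3, c1=-2, c2=0)
macro 2: S0 reads c0=-3 → after 1×micro: 3; S1 reads c0=3 → after 2×micro: 5; S2 reads c0=3 → after 3×micro: 2 ⇒ (c0=3, c1=5, c2=2)
macro 3: S0 reads c0=3 → after 1×micro: -3; S1 reads c0=-3 → after 2×micro: -2; S2 reads c0=-3 → after 3×micro: 0 ⇒ (c0=-3, c1=-2, c2=0)
macro 4: S0 reads c0=-3 → after 1×micro: 3; S1 reads c0=3 → after 2×micro: 5; S2 reads c0=3 → after 3×micro: 2 ⇒ (c0=3, c1=5, c2=2)
macro 5: S0 reads c0=3 → after 1×micro: -3; S1 reads c0=-3 → after 2×micro: -2; S2 reads c0=-3 → after 3×micro: 0 ⇒ (c0=-3, c1=-2, c2=0)
macro 6: S0 reads c0=-3 → after 1×micro: 3; S1 reads c0=3 → after 2×micro: 5; S2 reads c0=3 → after 3×micro: 2 ⇒ (c0=3, c1=5, c2=2)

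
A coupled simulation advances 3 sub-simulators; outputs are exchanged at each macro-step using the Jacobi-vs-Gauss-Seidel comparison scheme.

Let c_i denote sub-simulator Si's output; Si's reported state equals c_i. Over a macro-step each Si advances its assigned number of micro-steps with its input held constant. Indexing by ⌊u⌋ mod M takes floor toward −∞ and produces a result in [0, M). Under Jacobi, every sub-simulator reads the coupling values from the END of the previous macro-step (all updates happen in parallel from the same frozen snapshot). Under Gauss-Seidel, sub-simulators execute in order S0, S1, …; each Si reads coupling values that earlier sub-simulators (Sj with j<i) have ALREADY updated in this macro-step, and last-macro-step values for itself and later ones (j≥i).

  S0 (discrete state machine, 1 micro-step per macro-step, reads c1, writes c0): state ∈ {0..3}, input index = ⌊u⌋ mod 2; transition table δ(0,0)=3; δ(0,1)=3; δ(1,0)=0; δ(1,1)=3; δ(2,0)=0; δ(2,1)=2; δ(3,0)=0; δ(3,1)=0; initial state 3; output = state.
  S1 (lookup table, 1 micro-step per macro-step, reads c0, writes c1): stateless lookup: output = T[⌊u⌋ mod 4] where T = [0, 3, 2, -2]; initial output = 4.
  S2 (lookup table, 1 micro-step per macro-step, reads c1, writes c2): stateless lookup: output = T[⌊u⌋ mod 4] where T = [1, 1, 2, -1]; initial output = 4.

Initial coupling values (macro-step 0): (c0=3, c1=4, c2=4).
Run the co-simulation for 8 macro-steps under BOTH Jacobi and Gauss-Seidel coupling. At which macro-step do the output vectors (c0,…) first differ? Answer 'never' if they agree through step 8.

[Jacobi] macro 1: S0 reads c1=4 → after 1×micro: 0; S1 reads c0=3 → after 1×micro: -2; S2 reads c1=4 → after 1×micro: 1 ⇒ (c0=0, c1=-2, c2=1)
[Jacobi] macro 2: S0 reads c1=-2 → after 1×micro: 3; S1 reads c0=0 → after 1×micro: 0; S2 reads c1=-2 → after 1×micro: 2 ⇒ (c0=3, c1=0, c2=2)
[Jacobi] macro 3: S0 reads c1=0 → after 1×micro: 0; S1 reads c0=3 → after 1×micro: -2; S2 reads c1=0 → after 1×micro: 1 ⇒ (c0=0, c1=-2, c2=1)
[Jacobi] macro 4: S0 reads c1=-2 → after 1×micro: 3; S1 reads c0=0 → after 1×micro: 0; S2 reads c1=-2 → after 1×micro: 2 ⇒ (c0=3, c1=0, c2=2)
[Jacobi] macro 5: S0 reads c1=0 → after 1×micro: 0; S1 reads c0=3 → after 1×micro: -2; S2 reads c1=0 → after 1×micro: 1 ⇒ (c0=0, c1=-2, c2=1)
[Jacobi] macro 6: S0 reads c1=-2 → after 1×micro: 3; S1 reads c0=0 → after 1×micro: 0; S2 reads c1=-2 → after 1×micro: 2 ⇒ (c0=3, c1=0, c2=2)
[Jacobi] macro 7: S0 reads c1=0 → after 1×micro: 0; S1 reads c0=3 → after 1×micro: -2; S2 reads c1=0 → after 1×micro: 1 ⇒ (c0=0, c1=-2, c2=1)
[Jacobi] macro 8: S0 reads c1=-2 → after 1×micro: 3; S1 reads c0=0 → after 1×micro: 0; S2 reads c1=-2 → after 1×micro: 2 ⇒ (c0=3, c1=0, c2=2)
[Gauss-Seidel] macro 1: S0 reads c1=4 → after 1×micro: 0; S1 reads c0=0 → after 1×micro: 0; S2 reads c1=0 → after 1×micro: 1 ⇒ (c0=0, c1=0, c2=1)
[Gauss-Seidel] macro 2: S0 reads c1=0 → after 1×micro: 3; S1 reads c0=3 → after 1×micro: -2; S2 reads c1=-2 → after 1×micro: 2 ⇒ (c0=3, c1=-2, c2=2)
[Gauss-Seidel] macro 3: S0 reads c1=-2 → after 1×micro: 0; S1 reads c0=0 → after 1×micro: 0; S2 reads c1=0 → after 1×micro: 1 ⇒ (c0=0, c1=0, c2=1)
[Gauss-Seidel] macro 4: S0 reads c1=0 → after 1×micro: 3; S1 reads c0=3 → after 1×micro: -2; S2 reads c1=-2 → after 1×micro: 2 ⇒ (c0=3, c1=-2, c2=2)
[Gauss-Seidel] macro 5: S0 reads c1=-2 → after 1×micro: 0; S1 reads c0=0 → after 1×micro: 0; S2 reads c1=0 → after 1×micro: 1 ⇒ (c0=0, c1=0, c2=1)
[Gauss-Seidel] macro 6: S0 reads c1=0 → after 1×micro: 3; S1 reads c0=3 → after 1×micro: -2; S2 reads c1=-2 → after 1×micro: 2 ⇒ (c0=3, c1=-2, c2=2)
[Gauss-Seidel] macro 7: S0 reads c1=-2 → after 1×micro: 0; S1 reads c0=0 → after 1×micro: 0; S2 reads c1=0 → after 1×micro: 1 ⇒ (c0=0, c1=0, c2=1)
[Gauss-Seidel] macro 8: S0 reads c1=0 → after 1×micro: 3; S1 reads c0=3 → after 1×micro: -2; S2 reads c1=-2 → after 1×micro: 2 ⇒ (c0=3, c1=-2, c2=2)

first divergence at macro-step: 1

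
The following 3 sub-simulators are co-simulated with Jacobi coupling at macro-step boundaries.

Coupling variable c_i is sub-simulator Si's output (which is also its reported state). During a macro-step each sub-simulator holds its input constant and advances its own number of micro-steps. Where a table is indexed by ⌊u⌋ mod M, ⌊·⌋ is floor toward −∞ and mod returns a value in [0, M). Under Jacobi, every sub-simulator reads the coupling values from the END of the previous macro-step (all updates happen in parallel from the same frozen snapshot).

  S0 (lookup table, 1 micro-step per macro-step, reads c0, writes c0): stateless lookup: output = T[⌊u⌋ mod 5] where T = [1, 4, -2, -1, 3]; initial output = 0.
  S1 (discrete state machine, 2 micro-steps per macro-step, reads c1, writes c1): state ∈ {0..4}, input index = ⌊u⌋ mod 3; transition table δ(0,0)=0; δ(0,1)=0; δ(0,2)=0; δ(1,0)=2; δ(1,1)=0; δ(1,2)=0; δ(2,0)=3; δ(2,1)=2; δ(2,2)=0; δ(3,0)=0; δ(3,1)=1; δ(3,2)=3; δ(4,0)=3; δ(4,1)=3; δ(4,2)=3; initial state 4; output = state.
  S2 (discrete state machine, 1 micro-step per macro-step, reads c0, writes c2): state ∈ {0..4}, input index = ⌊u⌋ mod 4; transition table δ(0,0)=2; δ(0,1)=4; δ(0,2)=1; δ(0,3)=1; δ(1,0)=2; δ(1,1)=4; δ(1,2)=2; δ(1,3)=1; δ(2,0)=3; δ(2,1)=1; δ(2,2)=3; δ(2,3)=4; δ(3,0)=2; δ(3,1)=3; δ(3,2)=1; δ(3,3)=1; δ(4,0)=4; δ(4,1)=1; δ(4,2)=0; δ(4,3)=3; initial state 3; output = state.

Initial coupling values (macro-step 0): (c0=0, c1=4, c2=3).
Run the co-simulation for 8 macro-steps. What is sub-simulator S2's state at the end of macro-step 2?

macro 1: S0 reads c0=0 → after 1×micro: 1; S1 reads c1=4 → after 2×micro: 1; S2 reads c0=0 → after 1×micro: 2 ⇒ (c0=1, c1=1, c2=2)
macro 2: S0 reads c0=1 → after 1×micro: 4; S1 reads c1=1 → after 2×micro: 0; S2 reads c0=1 → after 1×micro: 1 ⇒ (c0=4, c1=0, c2=1)
macro 3: S0 reads c0=4 → after 1×micro: 3; S1 reads c1=0 → after 2×micro: 0; S2 reads c0=4 → after 1×micro: 2 ⇒ (c0=3, c1=0, c2=2)
macro 4: S0 reads c0=3 → after 1×micro: -1; S1 reads c1=0 → after 2×micro: 0; S2 reads c0=3 → after 1×micro: 4 ⇒ (c0=-1, c1=0, c2=4)
macro 5: S0 reads c0=-1 → after 1×micro: 3; S1 reads c1=0 → after 2×micro: 0; S2 reads c0=-1 → after 1×micro: 3 ⇒ (c0=3, c1=0, c2=3)
macro 6: S0 reads c0=3 → after 1×micro: -1; S1 reads c1=0 → after 2×micro: 0; S2 reads c0=3 → after 1×micro: 1 ⇒ (c0=-1, c1=0, c2=1)
macro 7: S0 reads c0=-1 → after 1×micro: 3; S1 reads c1=0 → after 2×micro: 0; S2 reads c0=-1 → after 1×micro: 1 ⇒ (c0=3, c1=0, c2=1)
macro 8: S0 reads c0=3 → after 1×micro: -1; S1 reads c1=0 → after 2×micro: 0; S2 reads c0=3 → after 1×micro: 1 ⇒ (c0=-1, c1=0, c2=1)

S2 state at macro-step 2 = 1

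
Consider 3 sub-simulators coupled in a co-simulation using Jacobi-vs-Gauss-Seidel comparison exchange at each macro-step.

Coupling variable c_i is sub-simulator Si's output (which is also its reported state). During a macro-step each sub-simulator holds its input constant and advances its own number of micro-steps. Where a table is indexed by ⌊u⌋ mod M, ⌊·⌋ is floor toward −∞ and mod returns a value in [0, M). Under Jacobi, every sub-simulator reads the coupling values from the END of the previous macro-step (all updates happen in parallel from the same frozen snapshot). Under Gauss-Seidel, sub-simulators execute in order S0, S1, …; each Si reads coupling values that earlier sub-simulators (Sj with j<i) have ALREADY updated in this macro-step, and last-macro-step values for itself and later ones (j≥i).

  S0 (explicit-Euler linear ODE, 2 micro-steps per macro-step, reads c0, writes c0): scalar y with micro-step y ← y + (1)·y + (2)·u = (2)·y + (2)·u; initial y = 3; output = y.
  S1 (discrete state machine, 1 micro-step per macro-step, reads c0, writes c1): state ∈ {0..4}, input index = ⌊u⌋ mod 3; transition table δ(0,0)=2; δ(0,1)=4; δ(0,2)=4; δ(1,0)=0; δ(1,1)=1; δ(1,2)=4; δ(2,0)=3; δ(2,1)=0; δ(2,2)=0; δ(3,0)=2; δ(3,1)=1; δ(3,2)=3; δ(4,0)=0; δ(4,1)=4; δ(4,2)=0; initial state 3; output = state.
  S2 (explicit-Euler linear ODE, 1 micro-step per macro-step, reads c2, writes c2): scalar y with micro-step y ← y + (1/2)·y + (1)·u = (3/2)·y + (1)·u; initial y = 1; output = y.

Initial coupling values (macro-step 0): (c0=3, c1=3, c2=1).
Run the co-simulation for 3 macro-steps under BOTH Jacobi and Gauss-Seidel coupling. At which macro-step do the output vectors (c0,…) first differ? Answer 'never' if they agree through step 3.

[Jacobi] macro 1: S0 reads c0=3 → after 2×micro: 30; S1 reads c0=3 → after 1×micro: 2; S2 reads c2=1 → after 1×micro: 5/2 ⇒ (c0=30, c1=2, c2=5/2)
[Jacobi] macro 2: S0 reads c0=30 → after 2×micro: 300; S1 reads c0=30 → after 1×micro: 3; S2 reads c2=5/2 → after 1×micro: 25/4 ⇒ (c0=300, c1=3, c2=25/4)
[Jacobi] macro 3: S0 reads c0=300 → after 2×micro: 3000; S1 reads c0=300 → after 1×micro: 2; S2 reads c2=25/4 → after 1×micro: 125/8 ⇒ (c0=3000, c1=2, c2=125/8)
[Gauss-Seidel] macro 1: S0 reads c0=3 → after 2×micro: 30; S1 reads c0=30 → after 1×micro: 2; S2 reads c2=1 → after 1×micro: 5/2 ⇒ (c0=30, c1=2, c2=5/2)
[Gauss-Seidel] macro 2: S0 reads c0=30 → after 2×micro: 300; S1 reads c0=300 → after 1×micro: 3; S2 reads c2=5/2 → after 1×micro: 25/4 ⇒ (c0=300, c1=3, c2=25/4)
[Gauss-Seidel] macro 3: S0 reads c0=300 → after 2×micro: 3000; S1 reads c0=3000 → after 1×micro: 2; S2 reads c2=25/4 → after 1×micro: 125/8 ⇒ (c0=3000, c1=2, c2=125/8)

first divergence at macro-step: never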